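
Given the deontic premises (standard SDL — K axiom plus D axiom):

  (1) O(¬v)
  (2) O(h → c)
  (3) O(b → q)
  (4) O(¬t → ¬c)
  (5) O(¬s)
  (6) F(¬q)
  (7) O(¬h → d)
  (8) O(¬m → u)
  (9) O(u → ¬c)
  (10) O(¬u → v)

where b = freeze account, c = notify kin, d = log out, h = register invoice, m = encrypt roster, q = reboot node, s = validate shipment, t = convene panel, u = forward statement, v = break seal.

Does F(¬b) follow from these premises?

Premise 3 is O(b → q); even if O(q) held, inferring O(b) would be affirming the consequent — invalid.
No other premise forces O(b). An ideal world satisfying every premise can still have ¬b true, so F(¬b) is not derivable.

No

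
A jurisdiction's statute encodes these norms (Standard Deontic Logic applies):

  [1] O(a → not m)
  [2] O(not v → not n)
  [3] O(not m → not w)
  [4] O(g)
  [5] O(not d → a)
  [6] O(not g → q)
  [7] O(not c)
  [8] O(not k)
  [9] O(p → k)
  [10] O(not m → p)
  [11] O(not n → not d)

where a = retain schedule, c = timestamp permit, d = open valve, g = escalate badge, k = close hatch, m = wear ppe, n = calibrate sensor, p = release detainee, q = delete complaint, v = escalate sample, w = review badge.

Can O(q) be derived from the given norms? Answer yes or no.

No

Premise 6 is O(not g → q), but O(not g) is not derivable from the premises, so it does not yield O(q).
No other premise forces O(q). An ideal world satisfying every premise can still have q false, so O(q) is not derivable.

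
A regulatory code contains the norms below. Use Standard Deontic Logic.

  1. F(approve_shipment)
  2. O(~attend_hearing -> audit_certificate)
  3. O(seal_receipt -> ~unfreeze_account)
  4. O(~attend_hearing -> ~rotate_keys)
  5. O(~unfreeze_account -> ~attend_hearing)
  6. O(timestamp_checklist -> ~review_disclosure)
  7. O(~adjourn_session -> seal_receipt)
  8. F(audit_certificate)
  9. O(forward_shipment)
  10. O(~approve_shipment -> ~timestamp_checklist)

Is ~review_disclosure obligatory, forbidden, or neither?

Premise 6 is O(timestamp_checklist -> ~review_disclosure), but O(timestamp_checklist) is not derivable from the premises, so it does not yield O(~review_disclosure).
No premise or chain of K-axiom applications forces O(~review_disclosure), and none forces O(review_disclosure). So ~review_disclosure is neither obligatory nor forbidden under these norms.

Neither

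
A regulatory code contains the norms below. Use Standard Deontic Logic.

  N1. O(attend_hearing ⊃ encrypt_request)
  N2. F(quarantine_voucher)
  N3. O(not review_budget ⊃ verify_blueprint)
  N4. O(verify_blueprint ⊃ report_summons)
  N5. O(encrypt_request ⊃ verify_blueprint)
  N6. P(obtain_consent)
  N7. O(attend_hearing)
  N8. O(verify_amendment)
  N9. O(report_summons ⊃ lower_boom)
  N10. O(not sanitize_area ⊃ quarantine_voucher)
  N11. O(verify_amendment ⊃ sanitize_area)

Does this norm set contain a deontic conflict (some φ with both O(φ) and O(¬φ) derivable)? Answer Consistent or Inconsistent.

Consistent

Premise 10 is O(not sanitize_area ⊃ quarantine_voucher), but O(not sanitize_area) is not derivable from the premises, so it does not yield O(quarantine_voucher).
So O(quarantine_voucher) is not derivable, and the apparent clash with O(not quarantine_voucher) does not arise.
A world satisfying every obligation exists (e.g. attend_hearing=true, encrypt_request=true, lower_boom=true, obtain_consent=false, quarantine_voucher=false, report_summons=true, review_budget=false, sanitize_area=true, verify_amendment=true, verify_blueprint=true); no atom is both obligatory and forbidden, so the set is consistent.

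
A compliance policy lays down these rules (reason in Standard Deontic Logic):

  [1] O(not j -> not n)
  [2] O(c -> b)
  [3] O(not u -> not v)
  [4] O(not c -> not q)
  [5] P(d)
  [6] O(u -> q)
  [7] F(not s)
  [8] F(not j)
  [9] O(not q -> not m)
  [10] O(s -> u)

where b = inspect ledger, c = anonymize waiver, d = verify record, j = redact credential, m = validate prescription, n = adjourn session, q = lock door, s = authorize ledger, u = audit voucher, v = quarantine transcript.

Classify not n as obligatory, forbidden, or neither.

Premise 1 is O(not j -> not n), but O(not j) is not derivable from the premises, so it does not yield O(not n).
No premise or chain of K-axiom applications forces O(not n), and none forces O(n). So not n is neither obligatory nor forbidden under these norms.

Neither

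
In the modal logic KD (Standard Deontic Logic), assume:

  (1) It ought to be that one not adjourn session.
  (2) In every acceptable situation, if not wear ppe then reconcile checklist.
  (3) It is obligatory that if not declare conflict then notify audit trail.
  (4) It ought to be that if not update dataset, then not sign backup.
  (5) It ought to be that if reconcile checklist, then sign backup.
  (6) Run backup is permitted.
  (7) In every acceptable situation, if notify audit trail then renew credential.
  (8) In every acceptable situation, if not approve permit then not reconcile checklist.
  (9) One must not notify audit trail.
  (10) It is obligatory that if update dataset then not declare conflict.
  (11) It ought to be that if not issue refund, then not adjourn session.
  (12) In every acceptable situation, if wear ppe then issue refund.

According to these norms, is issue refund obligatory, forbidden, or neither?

F(notify_audit_trail) at premise 9 means O(¬notify_audit_trail).
Premise 3, O(¬declare_conflict → notify_audit_trail), contraposes to O(¬notify_audit_trail → declare_conflict); with O(¬notify_audit_trail) we get O(declare_conflict).
Premise 10 is O(update_dataset → ¬declare_conflict); contrapositively O(declare_conflict → ¬update_dataset). Since O(declare_conflict) holds, K gives O(¬update_dataset).
Applying K to premise 4 (O(¬update_dataset → ¬sign_backup)) and O(¬update_dataset) yields O(¬sign_backup).
The contrapositive of premise 5 (O(reconcile_checklist → sign_backup)) is O(¬sign_backup → ¬reconcile_checklist), and O(¬sign_backup) is already established, so O(¬reconcile_checklist).
Premise 2, O(¬wear_ppe → reconcile_checklist), contraposes to O(¬reconcile_checklist → wear_ppe); with O(¬reconcile_checklist) we get O(wear_ppe).
Applying K to premise 12 (O(wear_ppe → issue_refund)) and O(wear_ppe) yields O(issue_refund).
Premises 1, 6, 7, 8, 11 do not contribute to this derivation.
Hence issue_refund is obligatory.

Obligatory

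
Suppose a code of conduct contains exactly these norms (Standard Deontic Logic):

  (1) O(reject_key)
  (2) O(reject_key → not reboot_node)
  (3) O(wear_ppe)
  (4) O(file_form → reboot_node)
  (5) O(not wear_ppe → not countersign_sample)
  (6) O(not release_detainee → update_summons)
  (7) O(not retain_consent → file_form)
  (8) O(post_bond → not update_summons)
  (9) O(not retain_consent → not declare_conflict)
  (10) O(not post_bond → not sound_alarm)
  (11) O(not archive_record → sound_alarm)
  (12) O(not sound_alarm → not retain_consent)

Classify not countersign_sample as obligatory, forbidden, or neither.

Neither

Premise 5 is O(not wear_ppe → not countersign_sample), but O(not wear_ppe) is not derivable from the premises, so it does not yield O(not countersign_sample).
No premise or chain of K-axiom applications forces O(not countersign_sample), and none forces O(countersign_sample). So not countersign_sample is neither obligatory nor forbidden under these norms.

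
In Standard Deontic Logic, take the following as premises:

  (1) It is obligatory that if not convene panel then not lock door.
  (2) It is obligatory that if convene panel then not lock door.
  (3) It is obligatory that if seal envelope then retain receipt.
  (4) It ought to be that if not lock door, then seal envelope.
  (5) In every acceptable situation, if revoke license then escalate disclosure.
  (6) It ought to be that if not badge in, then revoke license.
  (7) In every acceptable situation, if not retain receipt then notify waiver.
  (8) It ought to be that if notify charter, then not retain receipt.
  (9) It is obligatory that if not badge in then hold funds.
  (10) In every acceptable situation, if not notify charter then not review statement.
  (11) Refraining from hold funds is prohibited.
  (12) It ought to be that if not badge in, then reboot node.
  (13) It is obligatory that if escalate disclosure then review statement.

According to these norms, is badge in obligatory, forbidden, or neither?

Obligatory

By case analysis on ¬convene_panel: premise 1 gives O(¬convene_panel → ¬lock_door) and premise 2 gives O(convene_panel → ¬lock_door), so O(¬lock_door) either way.
Premise 4 is O(¬lock_door → seal_envelope); since O(¬lock_door), deontic closure gives O(seal_envelope).
With premise 3, O(seal_envelope → retain_receipt), the K-axiom yields O(retain_receipt).
Premise 8, O(notify_charter → ¬retain_receipt), contraposes to O(retain_receipt → ¬notify_charter); with O(retain_receipt) we get O(¬notify_charter).
With premise 10, O(¬notify_charter → ¬review_statement), the K-axiom yields O(¬review_statement).
The contrapositive of premise 13 (O(escalate_disclosure → review_statement)) is O(¬review_statement → ¬escalate_disclosure), and O(¬review_statement) is already established, so O(¬escalate_disclosure).
Premise 5 is O(revoke_license → escalate_disclosure); contrapositively O(¬escalate_disclosure → ¬revoke_license). Since O(¬escalate_disclosure) holds, K gives O(¬revoke_license).
Premise 6 is O(¬badge_in → revoke_license); contrapositively O(¬revoke_license → badge_in). Since O(¬revoke_license) holds, K gives O(badge_in).
Premises 7, 9, 11, 12 do not contribute to this derivation.
Hence badge_in is obligatory.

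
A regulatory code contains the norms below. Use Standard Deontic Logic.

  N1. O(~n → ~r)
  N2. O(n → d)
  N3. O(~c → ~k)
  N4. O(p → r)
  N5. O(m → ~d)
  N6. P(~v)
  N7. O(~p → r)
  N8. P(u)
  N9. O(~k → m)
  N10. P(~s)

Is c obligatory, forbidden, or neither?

Obligatory

By case analysis on p: premise 4 gives O(p → r) and premise 7 gives O(~p → r), so O(r) either way.
The contrapositive of premise 1 (O(~n → ~r)) is O(r → n), and O(r) is already established, so O(n).
From O(n) and premise 2, O(n → d), we obtain O(d).
Premise 5 is O(m → ~d); contrapositively O(d → ~m). Since O(d) holds, K gives O(~m).
Premise 9 is O(~k → m); contrapositively O(~m → k). Since O(~m) holds, K gives O(k).
Premise 3 is O(~c → ~k); contrapositively O(k → c). Since O(k) holds, K gives O(c).
Premises 6, 8, 10 do not contribute to this derivation.
Hence c is obligatory.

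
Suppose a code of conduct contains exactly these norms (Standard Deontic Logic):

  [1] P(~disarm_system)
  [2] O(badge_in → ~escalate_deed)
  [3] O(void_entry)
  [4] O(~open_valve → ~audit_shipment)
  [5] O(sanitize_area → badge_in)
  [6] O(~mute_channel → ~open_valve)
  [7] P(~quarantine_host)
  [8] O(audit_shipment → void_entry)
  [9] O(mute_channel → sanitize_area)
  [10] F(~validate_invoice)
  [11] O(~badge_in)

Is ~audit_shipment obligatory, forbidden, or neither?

Premise 11 gives O(~badge_in).
Premise 5, O(sanitize_area → badge_in), contraposes to O(~badge_in → ~sanitize_area); with O(~badge_in) we get O(~sanitize_area).
Premise 9 is O(mute_channel → sanitize_area); contrapositively O(~sanitize_area → ~mute_channel). Since O(~sanitize_area) holds, K gives O(~mute_channel).
Premise 6 is O(~mute_channel → ~open_valve); since O(~mute_channel), deontic closure gives O(~open_valve).
Premise 4 is O(~open_valve → ~audit_shipment); since O(~open_valve), deontic closure gives O(~audit_shipment).
Premises 1, 2, 3, 7, 8, 10 do not contribute to this derivation.
Hence ~audit_shipment is obligatory.

Obligatory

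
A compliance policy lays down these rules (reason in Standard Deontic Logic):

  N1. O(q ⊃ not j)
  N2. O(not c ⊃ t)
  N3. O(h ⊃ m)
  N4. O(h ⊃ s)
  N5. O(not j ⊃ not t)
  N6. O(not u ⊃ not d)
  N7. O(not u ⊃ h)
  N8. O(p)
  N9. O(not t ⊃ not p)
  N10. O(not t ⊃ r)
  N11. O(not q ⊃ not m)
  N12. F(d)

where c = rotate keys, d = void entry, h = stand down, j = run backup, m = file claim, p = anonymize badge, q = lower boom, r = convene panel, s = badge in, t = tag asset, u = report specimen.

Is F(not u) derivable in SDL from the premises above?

Premise 8 gives O(p).
The contrapositive of premise 9 (O(not t ⊃ not p)) is O(p ⊃ t), and O(p) is already established, so O(t).
Premise 5, O(not j ⊃ not t), contraposes to O(t ⊃ j); with O(t) we get O(j).
Premise 1 is O(q ⊃ not j); contrapositively O(j ⊃ not q). Since O(j) holds, K gives O(not q).
With premise 11, O(not q ⊃ not m), the K-axiom yields O(not m).
Premise 3, O(h ⊃ m), contraposes to O(not m ⊃ not h); with O(not m) we get O(not h).
The contrapositive of premise 7 (O(not u ⊃ h)) is O(not h ⊃ u), and O(not h) is already established, so O(u).
Premises 2, 4, 6, 10, 12 do not contribute to this derivation.
So O(u) holds, i.e. F(not u). The claim follows.

Yes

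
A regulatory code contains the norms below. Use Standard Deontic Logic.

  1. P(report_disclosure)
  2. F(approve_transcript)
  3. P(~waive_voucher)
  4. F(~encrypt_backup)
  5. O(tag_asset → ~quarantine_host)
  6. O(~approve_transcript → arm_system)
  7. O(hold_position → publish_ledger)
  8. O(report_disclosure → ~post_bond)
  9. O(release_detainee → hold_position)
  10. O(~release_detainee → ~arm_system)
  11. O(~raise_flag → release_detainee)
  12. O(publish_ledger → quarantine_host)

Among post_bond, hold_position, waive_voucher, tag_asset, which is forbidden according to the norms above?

F(approve_transcript) at premise 2 means O(~approve_transcript).
With premise 6, O(~approve_transcript → arm_system), the K-axiom yields O(arm_system).
The contrapositive of premise 10 (O(~release_detainee → ~arm_system)) is O(arm_system → release_detainee), and O(arm_system) is already established, so O(release_detainee).
From O(release_detainee) and premise 9, O(release_detainee → hold_position), we obtain O(hold_position).
From O(hold_position) and premise 7, O(hold_position → publish_ledger), we obtain O(publish_ledger).
From O(publish_ledger) and premise 12, O(publish_ledger → quarantine_host), we obtain O(quarantine_host).
The contrapositive of premise 5 (O(tag_asset → ~quarantine_host)) is O(quarantine_host → ~tag_asset), and O(quarantine_host) is already established, so O(~tag_asset).
So O(~tag_asset) holds, i.e. tag_asset is forbidden. None of the other listed options is forbidden under the premises.

tag_asset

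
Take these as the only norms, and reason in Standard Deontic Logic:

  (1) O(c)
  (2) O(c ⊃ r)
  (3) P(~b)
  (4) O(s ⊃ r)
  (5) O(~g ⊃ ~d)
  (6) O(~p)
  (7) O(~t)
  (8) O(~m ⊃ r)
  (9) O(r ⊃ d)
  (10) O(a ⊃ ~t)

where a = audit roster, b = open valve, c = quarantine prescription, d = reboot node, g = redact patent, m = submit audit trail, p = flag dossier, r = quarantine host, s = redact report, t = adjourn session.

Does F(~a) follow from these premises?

No

Premise 10 is O(a ⊃ ~t); even if O(~t) held, inferring O(a) would be affirming the consequent — invalid.
No other premise forces O(a). An ideal world satisfying every premise can still have ~a true, so F(~a) is not derivable.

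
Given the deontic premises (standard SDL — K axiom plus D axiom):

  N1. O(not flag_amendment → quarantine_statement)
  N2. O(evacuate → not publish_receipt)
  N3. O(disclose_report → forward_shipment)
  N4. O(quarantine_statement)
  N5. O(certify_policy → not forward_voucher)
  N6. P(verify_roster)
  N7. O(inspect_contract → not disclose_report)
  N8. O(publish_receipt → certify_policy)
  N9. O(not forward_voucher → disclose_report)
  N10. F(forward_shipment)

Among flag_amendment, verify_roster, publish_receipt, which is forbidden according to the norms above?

Premise 10, F(forward_shipment), is equivalent to O(not forward_shipment).
Premise 3, O(disclose_report → forward_shipment), contraposes to O(not forward_shipment → not disclose_report); with O(not forward_shipment) we get O(not disclose_report).
The contrapositive of premise 9 (O(not forward_voucher → disclose_report)) is O(not disclose_report → forward_voucher), and O(not disclose_report) is already established, so O(forward_voucher).
Premise 5, O(certify_policy → not forward_voucher), contraposes to O(forward_voucher → not certify_policy); with O(forward_voucher) we get O(not certify_policy).
Premise 8 is O(publish_receipt → certify_policy); contrapositively O(not certify_policy → not publish_receipt). Since O(not certify_policy) holds, K gives O(not publish_receipt).
So O(not publish_receipt) holds, i.e. publish_receipt is forbidden. None of the other listed options is forbidden under the premises.

publish_receipt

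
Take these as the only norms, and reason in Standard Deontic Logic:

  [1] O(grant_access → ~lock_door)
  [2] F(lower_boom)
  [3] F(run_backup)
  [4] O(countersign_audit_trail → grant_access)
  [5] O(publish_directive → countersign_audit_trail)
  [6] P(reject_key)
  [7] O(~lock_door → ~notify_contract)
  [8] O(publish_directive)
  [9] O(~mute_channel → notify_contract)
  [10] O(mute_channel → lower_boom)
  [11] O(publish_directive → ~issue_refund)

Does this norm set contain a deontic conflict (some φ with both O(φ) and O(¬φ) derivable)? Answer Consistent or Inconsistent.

Inconsistent

F(lower_boom) at premise 2 means O(~lower_boom).
Premise 10, O(mute_channel → lower_boom), contraposes to O(~lower_boom → ~mute_channel); with O(~lower_boom) we get O(~mute_channel).
Premise 9 is O(~mute_channel → notify_contract); since O(~mute_channel), deontic closure gives O(notify_contract).
Premise 7 is O(~lock_door → ~notify_contract); contrapositively O(notify_contract → lock_door). Since O(notify_contract) holds, K gives O(lock_door).
Premise 1, O(grant_access → ~lock_door), contraposes to O(lock_door → ~grant_access); with O(lock_door) we get O(~grant_access).
Premise 4, O(countersign_audit_trail → grant_access), contraposes to O(~grant_access → ~countersign_audit_trail); with O(~grant_access) we get O(~countersign_audit_trail).
Premise 5 is O(publish_directive → countersign_audit_trail); contrapositively O(~countersign_audit_trail → ~publish_directive). Since O(~countersign_audit_trail) holds, K gives O(~publish_directive).
But premise 8 directly asserts O(publish_directive).
We now have both O(~publish_directive) and O(publish_directive) — publish_directive is simultaneously obligatory and forbidden, violating the D-axiom.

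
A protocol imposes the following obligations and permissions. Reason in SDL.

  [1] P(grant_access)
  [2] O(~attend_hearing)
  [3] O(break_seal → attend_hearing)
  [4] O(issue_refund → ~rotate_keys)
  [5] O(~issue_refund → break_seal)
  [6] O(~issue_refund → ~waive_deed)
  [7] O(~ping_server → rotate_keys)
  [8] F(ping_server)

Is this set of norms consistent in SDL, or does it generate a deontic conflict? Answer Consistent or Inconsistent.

Inconsistent

Premise 2 states O(~attend_hearing) outright.
Premise 3, O(break_seal → attend_hearing), contraposes to O(~attend_hearing → ~break_seal); with O(~attend_hearing) we get O(~break_seal).
Premise 5 is O(~issue_refund → break_seal); contrapositively O(~break_seal → issue_refund). Since O(~break_seal) holds, K gives O(issue_refund).
Premise 4 is O(issue_refund → ~rotate_keys); since O(issue_refund), deontic closure gives O(~rotate_keys).
Premise 7 is O(~ping_server → rotate_keys); contrapositively O(~rotate_keys → ping_server). Since O(~rotate_keys) holds, K gives O(ping_server).
However, F(ping_server) at premise 8 amounts to O(~ping_server).
We now have both O(ping_server) and O(~ping_server) — ping_server is simultaneously obligatory and forbidden, violating the D-axiom.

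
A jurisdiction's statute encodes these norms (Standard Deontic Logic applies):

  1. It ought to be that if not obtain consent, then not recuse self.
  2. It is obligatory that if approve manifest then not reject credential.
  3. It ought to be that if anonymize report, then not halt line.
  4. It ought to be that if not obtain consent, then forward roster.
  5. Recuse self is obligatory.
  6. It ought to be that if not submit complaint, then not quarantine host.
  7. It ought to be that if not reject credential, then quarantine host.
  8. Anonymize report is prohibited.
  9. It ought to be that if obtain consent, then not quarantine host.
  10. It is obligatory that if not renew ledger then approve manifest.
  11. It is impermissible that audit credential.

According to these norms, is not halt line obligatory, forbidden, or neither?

Premise 3 is O(anonymize_report → ¬halt_line), but O(anonymize_report) is not derivable from the premises, so it does not yield O(¬halt_line).
No premise or chain of K-axiom applications forces O(¬halt_line), and none forces O(halt_line). So ¬halt_line is neither obligatory nor forbidden under these norms.

Neither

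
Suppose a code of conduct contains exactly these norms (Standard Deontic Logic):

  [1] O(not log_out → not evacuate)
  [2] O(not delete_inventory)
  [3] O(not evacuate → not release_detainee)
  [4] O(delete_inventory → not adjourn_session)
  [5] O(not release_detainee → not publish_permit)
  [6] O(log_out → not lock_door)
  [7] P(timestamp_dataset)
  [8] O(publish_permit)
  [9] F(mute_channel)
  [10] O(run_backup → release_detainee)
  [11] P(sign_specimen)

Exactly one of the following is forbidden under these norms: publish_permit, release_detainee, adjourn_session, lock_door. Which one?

lock_door

Premise 8 states O(publish_permit) outright.
The contrapositive of premise 5 (O(not release_detainee → not publish_permit)) is O(publish_permit → release_detainee), and O(publish_permit) is already established, so O(release_detainee).
Premise 3, O(not evacuate → not release_detainee), contraposes to O(release_detainee → evacuate); with O(release_detainee) we get O(evacuate).
Premise 1, O(not log_out → not evacuate), contraposes to O(evacuate → log_out); with O(evacuate) we get O(log_out).
With premise 6, O(log_out → not lock_door), the K-axiom yields O(not lock_door).
So O(not lock_door) holds, i.e. lock_door is forbidden. None of the other listed options is forbidden under the premises.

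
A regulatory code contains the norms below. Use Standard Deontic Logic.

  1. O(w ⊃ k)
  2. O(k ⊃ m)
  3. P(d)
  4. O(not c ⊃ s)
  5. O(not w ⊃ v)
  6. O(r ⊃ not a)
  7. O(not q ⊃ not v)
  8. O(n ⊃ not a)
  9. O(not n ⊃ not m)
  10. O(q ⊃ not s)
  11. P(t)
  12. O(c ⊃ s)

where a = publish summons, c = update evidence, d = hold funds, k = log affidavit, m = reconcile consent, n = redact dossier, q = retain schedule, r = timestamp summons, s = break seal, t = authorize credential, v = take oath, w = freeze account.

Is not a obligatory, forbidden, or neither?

Premises 12 and 4 cover both cases: O(c ⊃ s) and O(not c ⊃ s). Since c ∨ not c is a tautology, O(s) follows.
The contrapositive of premise 10 (O(q ⊃ not s)) is O(s ⊃ not q), and O(s) is already established, so O(not q).
Applying K to premise 7 (O(not q ⊃ not v)) and O(not q) yields O(not v).
The contrapositive of premise 5 (O(not w ⊃ v)) is O(not v ⊃ w), and O(not v) is already established, so O(w).
With premise 1, O(w ⊃ k), the K-axiom yields O(k).
Premise 2 is O(k ⊃ m); since O(k), deontic closure gives O(m).
Premise 9, O(not n ⊃ not m), contraposes to O(m ⊃ n); with O(m) we get O(n).
Applying K to premise 8 (O(n ⊃ not a)) and O(n) yields O(not a).
Premises 3, 6, 11 do not contribute to this derivation.
Hence not a is obligatory.

Obligatory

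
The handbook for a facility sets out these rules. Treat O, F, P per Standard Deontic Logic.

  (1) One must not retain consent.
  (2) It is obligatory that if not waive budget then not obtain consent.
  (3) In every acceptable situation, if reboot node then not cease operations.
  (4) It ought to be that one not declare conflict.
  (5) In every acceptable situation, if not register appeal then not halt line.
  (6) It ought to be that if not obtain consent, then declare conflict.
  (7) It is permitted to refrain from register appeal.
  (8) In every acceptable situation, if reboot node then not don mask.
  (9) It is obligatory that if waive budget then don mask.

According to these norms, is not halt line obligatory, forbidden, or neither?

Neither

Premise 5 is O(¬register_appeal → ¬halt_line), but O(¬register_appeal) is not derivable from the premises (the permission P(¬register_appeal) asserts only ¬O(register_appeal), not O(¬register_appeal)), so it does not yield O(¬halt_line).
No premise or chain of K-axiom applications forces O(¬halt_line), and none forces O(halt_line). So ¬halt_line is neither obligatory nor forbidden under these norms.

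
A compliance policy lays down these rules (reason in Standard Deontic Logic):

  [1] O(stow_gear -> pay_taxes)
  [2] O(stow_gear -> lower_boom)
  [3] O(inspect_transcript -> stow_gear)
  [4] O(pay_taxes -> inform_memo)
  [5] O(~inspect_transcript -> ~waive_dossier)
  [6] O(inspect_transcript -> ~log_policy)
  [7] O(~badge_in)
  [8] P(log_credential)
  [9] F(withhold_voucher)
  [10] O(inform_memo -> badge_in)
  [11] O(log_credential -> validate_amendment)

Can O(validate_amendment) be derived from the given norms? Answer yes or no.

Premise 11 is O(log_credential -> validate_amendment), but O(log_credential) is not derivable from the premises (the permission P(log_credential) asserts only ~O(~log_credential), not O(log_credential)), so it does not yield O(validate_amendment).
No other premise forces O(validate_amendment). An ideal world satisfying every premise can still have validate_amendment false, so O(validate_amendment) is not derivable.

No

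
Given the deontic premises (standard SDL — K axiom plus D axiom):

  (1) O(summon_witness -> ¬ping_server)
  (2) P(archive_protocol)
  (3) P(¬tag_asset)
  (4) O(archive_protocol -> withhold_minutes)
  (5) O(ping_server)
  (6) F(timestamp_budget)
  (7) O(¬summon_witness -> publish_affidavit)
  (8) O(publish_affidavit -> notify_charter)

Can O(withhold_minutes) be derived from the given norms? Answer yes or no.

Premise 4 is O(archive_protocol -> withhold_minutes), but O(archive_protocol) is not derivable from the premises (the permission P(archive_protocol) asserts only ¬O(¬archive_protocol), not O(archive_protocol)), so it does not yield O(withhold_minutes).
No other premise forces O(withhold_minutes). An ideal world satisfying every premise can still have withhold_minutes false, so O(withhold_minutes) is not derivable.

No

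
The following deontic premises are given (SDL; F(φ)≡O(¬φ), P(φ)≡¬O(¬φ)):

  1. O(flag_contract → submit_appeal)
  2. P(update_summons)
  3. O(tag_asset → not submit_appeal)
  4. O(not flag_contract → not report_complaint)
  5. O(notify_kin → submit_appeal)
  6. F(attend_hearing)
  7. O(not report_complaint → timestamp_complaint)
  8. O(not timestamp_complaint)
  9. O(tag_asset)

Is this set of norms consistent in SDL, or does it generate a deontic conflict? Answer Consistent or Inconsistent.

From premise 8 we have O(not timestamp_complaint).
Premise 7 is O(not report_complaint → timestamp_complaint); contrapositively O(not timestamp_complaint → report_complaint). Since O(not timestamp_complaint) holds, K gives O(report_complaint).
Premise 4, O(not flag_contract → not report_complaint), contraposes to O(report_complaint → flag_contract); with O(report_complaint) we get O(flag_contract).
With premise 1, O(flag_contract → submit_appeal), the K-axiom yields O(submit_appeal).
Premise 3, O(tag_asset → not submit_appeal), contraposes to O(submit_appeal → not tag_asset); with O(submit_appeal) we get O(not tag_asset).
However, premise 9 gives O(tag_asset).
We now have both O(not tag_asset) and O(tag_asset) — tag_asset is simultaneously obligatory and forbidden, violating the D-axiom.

Inconsistent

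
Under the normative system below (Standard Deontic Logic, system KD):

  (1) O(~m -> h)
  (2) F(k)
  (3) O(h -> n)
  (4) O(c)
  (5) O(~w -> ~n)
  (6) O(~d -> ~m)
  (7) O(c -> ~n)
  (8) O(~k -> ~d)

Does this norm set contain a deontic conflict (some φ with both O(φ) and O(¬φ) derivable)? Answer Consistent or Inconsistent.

Inconsistent

Premise 4 states O(c) outright.
Applying K to premise 7 (O(c -> ~n)) and O(c) yields O(~n).
The contrapositive of premise 3 (O(h -> n)) is O(~n -> ~h), and O(~n) is already established, so O(~h).
The contrapositive of premise 1 (O(~m -> h)) is O(~h -> m), and O(~h) is already established, so O(m).
Premise 6 is O(~d -> ~m); contrapositively O(m -> d). Since O(m) holds, K gives O(d).
The contrapositive of premise 8 (O(~k -> ~d)) is O(d -> k), and O(d) is already established, so O(k).
However, F(k) at premise 2 amounts to O(~k).
We now have both O(k) and O(~k) — k is simultaneously obligatory and forbidden, violating the D-axiom.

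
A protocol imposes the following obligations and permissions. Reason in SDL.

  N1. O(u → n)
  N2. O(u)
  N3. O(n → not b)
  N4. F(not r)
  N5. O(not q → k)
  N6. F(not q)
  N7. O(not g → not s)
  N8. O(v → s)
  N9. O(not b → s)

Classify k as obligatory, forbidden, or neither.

Neither

Premise 5 is O(not q → k), but O(not q) is not derivable from the premises, so it does not yield O(k).
No premise or chain of K-axiom applications forces O(k), and none forces O(not k). So k is neither obligatory nor forbidden under these norms.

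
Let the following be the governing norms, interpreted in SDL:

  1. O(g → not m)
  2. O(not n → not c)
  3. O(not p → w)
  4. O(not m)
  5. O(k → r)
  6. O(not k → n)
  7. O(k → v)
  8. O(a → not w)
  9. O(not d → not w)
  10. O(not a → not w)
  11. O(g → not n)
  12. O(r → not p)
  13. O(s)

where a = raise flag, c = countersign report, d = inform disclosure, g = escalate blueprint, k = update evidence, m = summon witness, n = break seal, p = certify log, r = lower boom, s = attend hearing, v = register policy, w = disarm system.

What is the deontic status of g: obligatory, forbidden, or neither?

Forbidden

By case analysis on a: premise 8 gives O(a → not w) and premise 10 gives O(not a → not w), so O(not w) either way.
Premise 3, O(not p → w), contraposes to O(not w → p); with O(not w) we get O(p).
Premise 12 is O(r → not p); contrapositively O(p → not r). Since O(p) holds, K gives O(not r).
Premise 5, O(k → r), contraposes to O(not r → not k); with O(not r) we get O(not k).
With premise 6, O(not k → n), the K-axiom yields O(n).
The contrapositive of premise 11 (O(g → not n)) is O(n → not g), and O(n) is already established, so O(not g).
Premises 1, 2, 4, 7, 9, 13 do not contribute to this derivation.
Thus O(not g), which is F(g): g is forbidden.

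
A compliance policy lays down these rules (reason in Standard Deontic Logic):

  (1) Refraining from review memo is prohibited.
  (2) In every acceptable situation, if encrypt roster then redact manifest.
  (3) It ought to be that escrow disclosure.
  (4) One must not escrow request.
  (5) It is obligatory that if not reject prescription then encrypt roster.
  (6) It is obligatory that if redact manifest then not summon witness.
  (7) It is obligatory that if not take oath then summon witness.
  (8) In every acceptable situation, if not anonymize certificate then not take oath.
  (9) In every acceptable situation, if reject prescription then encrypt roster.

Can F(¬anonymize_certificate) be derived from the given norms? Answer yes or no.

Yes

By case analysis on ¬reject_prescription: premise 5 gives O(¬reject_prescription → encrypt_roster) and premise 9 gives O(reject_prescription → encrypt_roster), so O(encrypt_roster) either way.
With premise 2, O(encrypt_roster → redact_manifest), the K-axiom yields O(redact_manifest).
Applying K to premise 6 (O(redact_manifest → ¬summon_witness)) and O(redact_manifest) yields O(¬summon_witness).
The contrapositive of premise 7 (O(¬take_oath → summon_witness)) is O(¬summon_witness → take_oath), and O(¬summon_witness) is already established, so O(take_oath).
The contrapositive of premise 8 (O(¬anonymize_certificate → ¬take_oath)) is O(take_oath → anonymize_certificate), and O(take_oath) is already established, so O(anonymize_certificate).
Premises 1, 3, 4 do not contribute to this derivation.
So O(anonymize_certificate) holds, i.e. F(¬anonymize_certificate). The claim follows.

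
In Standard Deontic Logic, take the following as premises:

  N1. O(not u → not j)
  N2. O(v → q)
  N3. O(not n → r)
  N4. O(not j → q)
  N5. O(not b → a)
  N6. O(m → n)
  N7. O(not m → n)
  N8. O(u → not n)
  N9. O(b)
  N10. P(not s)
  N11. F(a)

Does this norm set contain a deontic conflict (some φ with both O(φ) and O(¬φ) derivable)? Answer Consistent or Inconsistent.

Consistent

Premise 5 is O(not b → a), but O(not b) is not derivable from the premises, so it does not yield O(a).
So O(a) is not derivable, and the apparent clash with O(not a) does not arise.
A world satisfying every obligation exists (e.g. a=false, b=true, j=false, m=false, n=true, q=true, r=false, s=false, u=false, v=false); no atom is both obligatory and forbidden, so the set is consistent.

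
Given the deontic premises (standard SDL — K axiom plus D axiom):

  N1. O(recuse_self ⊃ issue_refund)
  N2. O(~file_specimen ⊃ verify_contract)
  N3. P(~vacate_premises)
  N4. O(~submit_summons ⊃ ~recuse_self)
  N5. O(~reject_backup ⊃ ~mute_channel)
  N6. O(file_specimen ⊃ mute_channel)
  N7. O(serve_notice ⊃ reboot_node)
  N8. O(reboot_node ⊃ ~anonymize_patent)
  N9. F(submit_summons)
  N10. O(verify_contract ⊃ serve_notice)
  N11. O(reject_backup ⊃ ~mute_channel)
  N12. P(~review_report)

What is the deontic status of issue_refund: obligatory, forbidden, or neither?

Neither

Premise 1 is O(recuse_self ⊃ issue_refund), but O(recuse_self) is not derivable from the premises, so it does not yield O(issue_refund).
No premise or chain of K-axiom applications forces O(issue_refund), and none forces O(~issue_refund). So issue_refund is neither obligatory nor forbidden under these norms.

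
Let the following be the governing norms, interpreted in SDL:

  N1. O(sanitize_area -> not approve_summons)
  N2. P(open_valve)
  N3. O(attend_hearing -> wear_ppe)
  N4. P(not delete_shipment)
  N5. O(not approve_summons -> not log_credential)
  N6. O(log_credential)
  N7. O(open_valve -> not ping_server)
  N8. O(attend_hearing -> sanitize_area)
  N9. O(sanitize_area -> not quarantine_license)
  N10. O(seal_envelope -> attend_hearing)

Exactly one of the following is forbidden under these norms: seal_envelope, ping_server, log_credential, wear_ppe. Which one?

Premise 6 states O(log_credential) outright.
Premise 5, O(not approve_summons -> not log_credential), contraposes to O(log_credential -> approve_summons); with O(log_credential) we get O(approve_summons).
Premise 1 is O(sanitize_area -> not approve_summons); contrapositively O(approve_summons -> not sanitize_area). Since O(approve_summons) holds, K gives O(not sanitize_area).
Premise 8 is O(attend_hearing -> sanitize_area); contrapositively O(not sanitize_area -> not attend_hearing). Since O(not sanitize_area) holds, K gives O(not attend_hearing).
Premise 10 is O(seal_envelope -> attend_hearing); contrapositively O(not attend_hearing -> not seal_envelope). Since O(not attend_hearing) holds, K gives O(not seal_envelope).
So O(not seal_envelope) holds, i.e. seal_envelope is forbidden. None of the other listed options is forbidden under the premises.

seal_envelope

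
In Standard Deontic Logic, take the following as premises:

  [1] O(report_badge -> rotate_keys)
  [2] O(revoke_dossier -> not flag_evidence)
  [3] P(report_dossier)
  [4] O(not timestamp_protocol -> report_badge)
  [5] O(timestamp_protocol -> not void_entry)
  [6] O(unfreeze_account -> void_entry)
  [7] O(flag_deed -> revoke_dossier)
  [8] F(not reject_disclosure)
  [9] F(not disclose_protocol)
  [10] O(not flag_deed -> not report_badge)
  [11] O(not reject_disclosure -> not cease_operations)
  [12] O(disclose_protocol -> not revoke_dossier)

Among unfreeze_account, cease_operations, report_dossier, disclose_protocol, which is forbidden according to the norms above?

F(not disclose_protocol) at premise 9 means O(disclose_protocol).
With premise 12, O(disclose_protocol -> not revoke_dossier), the K-axiom yields O(not revoke_dossier).
Premise 7 is O(flag_deed -> revoke_dossier); contrapositively O(not revoke_dossier -> not flag_deed). Since O(not revoke_dossier) holds, K gives O(not flag_deed).
With premise 10, O(not flag_deed -> not report_badge), the K-axiom yields O(not report_badge).
Premise 4 is O(not timestamp_protocol -> report_badge); contrapositively O(not report_badge -> timestamp_protocol). Since O(not report_badge) holds, K gives O(timestamp_protocol).
From O(timestamp_protocol) and premise 5, O(timestamp_protocol -> not void_entry), we obtain O(not void_entry).
Premise 6, O(unfreeze_account -> void_entry), contraposes to O(not void_entry -> not unfreeze_account); with O(not void_entry) we get O(not unfreeze_account).
So O(not unfreeze_account) holds, i.e. unfreeze_account is forbidden. None of the other listed options is forbidden under the premises.

unfreeze_account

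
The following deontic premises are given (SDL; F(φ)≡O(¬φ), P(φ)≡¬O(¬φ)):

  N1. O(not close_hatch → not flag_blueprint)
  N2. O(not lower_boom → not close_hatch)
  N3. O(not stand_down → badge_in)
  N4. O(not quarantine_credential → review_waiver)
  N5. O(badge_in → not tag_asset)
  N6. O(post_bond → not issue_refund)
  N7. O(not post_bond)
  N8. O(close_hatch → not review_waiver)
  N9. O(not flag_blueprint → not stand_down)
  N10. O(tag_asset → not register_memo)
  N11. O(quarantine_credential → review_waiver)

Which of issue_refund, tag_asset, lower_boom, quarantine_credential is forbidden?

By case analysis on not quarantine_credential: premise 4 gives O(not quarantine_credential → review_waiver) and premise 11 gives O(quarantine_credential → review_waiver), so O(review_waiver) either way.
The contrapositive of premise 8 (O(close_hatch → not review_waiver)) is O(review_waiver → not close_hatch), and O(review_waiver) is already established, so O(not close_hatch).
Premise 1 is O(not close_hatch → not flag_blueprint); since O(not close_hatch), deontic closure gives O(not flag_blueprint).
From O(not flag_blueprint) and premise 9, O(not flag_blueprint → not stand_down), we obtain O(not stand_down).
With premise 3, O(not stand_down → badge_in), the K-axiom yields O(badge_in).
Premise 5 is O(badge_in → not tag_asset); since O(badge_in), deontic closure gives O(not tag_asset).
So O(not tag_asset) holds, i.e. tag_asset is forbidden. None of the other listed options is forbidden under the premises.

tag_asset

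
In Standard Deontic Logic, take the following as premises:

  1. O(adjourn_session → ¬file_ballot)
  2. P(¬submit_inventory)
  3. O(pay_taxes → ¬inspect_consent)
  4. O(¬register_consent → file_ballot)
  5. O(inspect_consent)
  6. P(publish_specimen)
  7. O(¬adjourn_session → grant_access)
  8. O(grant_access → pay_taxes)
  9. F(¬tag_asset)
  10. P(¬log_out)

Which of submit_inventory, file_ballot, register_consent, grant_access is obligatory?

Premise 5 gives O(inspect_consent).
Premise 3 is O(pay_taxes → ¬inspect_consent); contrapositively O(inspect_consent → ¬pay_taxes). Since O(inspect_consent) holds, K gives O(¬pay_taxes).
Premise 8, O(grant_access → pay_taxes), contraposes to O(¬pay_taxes → ¬grant_access); with O(¬pay_taxes) we get O(¬grant_access).
Premise 7 is O(¬adjourn_session → grant_access); contrapositively O(¬grant_access → adjourn_session). Since O(¬grant_access) holds, K gives O(adjourn_session).
Applying K to premise 1 (O(adjourn_session → ¬file_ballot)) and O(adjourn_session) yields O(¬file_ballot).
The contrapositive of premise 4 (O(¬register_consent → file_ballot)) is O(¬file_ballot → register_consent), and O(¬file_ballot) is already established, so O(register_consent).
So O(register_consent) holds — register_consent is obligatory. None of the other listed options is made obligatory by any chain of premises.

register_consent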